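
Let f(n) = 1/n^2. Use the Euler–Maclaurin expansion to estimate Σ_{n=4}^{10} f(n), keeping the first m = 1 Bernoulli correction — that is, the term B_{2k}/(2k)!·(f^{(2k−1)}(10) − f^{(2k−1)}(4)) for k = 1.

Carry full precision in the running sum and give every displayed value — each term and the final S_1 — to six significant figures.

∫_4^10 1/x^2 dx evaluates to 0.150000.
½[f(4) + f(10)] = ½[0.0625000 + 0.0100000] = 0.0362500.
Running total after boundary: 0.186250.
k=1: B_{2}/(2)! × [f^{(1)}(10) − f^{(1)}(4)] = 1/12 × (-0.00200000 − (-0.0312500)) = 0.00243750.

S_1 ≈ 0.188688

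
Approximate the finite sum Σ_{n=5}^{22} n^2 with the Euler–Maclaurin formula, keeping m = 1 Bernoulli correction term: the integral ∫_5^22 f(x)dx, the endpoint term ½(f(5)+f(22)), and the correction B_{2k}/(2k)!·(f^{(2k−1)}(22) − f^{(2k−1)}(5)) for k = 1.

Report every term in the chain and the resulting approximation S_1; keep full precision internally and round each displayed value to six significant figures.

S_1 ≈ 3765.00

Integral: ∫_5^22 x^2 dx = 3507.67.
½[f(5) + f(22)] = ½[25.0000 + 484.000] = 254.500.
Integral + boundary = 3762.17.
k=1: B_{2}/(2)! × [f^{(1)}(22) − f^{(1)}(5)] = 1/12 × (44.0000 − 10.0000) = 2.83333.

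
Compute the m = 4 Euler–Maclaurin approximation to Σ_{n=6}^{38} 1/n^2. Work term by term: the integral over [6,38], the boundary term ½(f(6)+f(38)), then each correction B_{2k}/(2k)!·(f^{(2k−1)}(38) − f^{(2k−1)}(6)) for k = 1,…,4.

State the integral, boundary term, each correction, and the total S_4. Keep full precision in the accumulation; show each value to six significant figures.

S_4 ≈ 0.155350

The integral term ∫_6^38 1/x^2 dx = 0.140351.
Endpoint term: (f(6) + f(38))/2 = (0.0277778 + 0.000692521)/2 = 0.0142351.
So far: 0.154586.
Order-1 term: 1/12 · (-3.64485e-05 − (-0.00925926)) = 0.000768568.
Partial sum through k=1: 0.155355.
Order-2 term: −1/720 · (-3.02896e-07 − (-0.00308642)) = -4.28627e-06.
Partial sum through k=2: 0.155350.
Order-3 term: 1/30240 · (-6.29285e-09 − (-0.00257202)) = 8.50532e-08.
Partial sum through k=3: 0.155350.
Order-4 term: −1/1209600 · (-2.44044e-10 − (-0.00400091)) = -3.30763e-09.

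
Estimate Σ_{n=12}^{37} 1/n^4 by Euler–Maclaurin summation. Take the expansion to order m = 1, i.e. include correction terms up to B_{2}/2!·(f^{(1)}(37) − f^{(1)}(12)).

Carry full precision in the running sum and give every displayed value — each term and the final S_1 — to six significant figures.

S_1 ≈ 0.000212035

∫_12^37 1/x^4 dx evaluates to 0.000186321.
Boundary: ½(f(12) + f(37)) = ½(4.82253e-05 + 5.33572e-07) = 2.43794e-05.
Running total after boundary: 0.000210700.
Order-1 term: 1/12 · (-5.76835e-08 − (-1.60751e-05)) = 1.33478e-06.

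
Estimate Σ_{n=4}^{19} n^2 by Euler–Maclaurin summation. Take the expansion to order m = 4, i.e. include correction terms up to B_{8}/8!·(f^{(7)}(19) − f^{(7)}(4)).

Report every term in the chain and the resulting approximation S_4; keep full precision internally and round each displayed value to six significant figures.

S_4 ≈ 2456.00

∫_4^19 x^2 dx evaluates to 2265.00.
½[f(4) + f(19)] = ½[16.0000 + 361.000] = 188.500.
Running total after boundary: 2453.50.
Correction k=1: B_{2}/2! · (f^{(1)}(19) − f^{(1)}(4)) = 1/12 · (38.0000 − 8.00000) = 2.50000.
Running total after k=1: 2456.00.
Correction k=2: B_{4}/4! · (f^{(3)}(19) − f^{(3)}(4)) = −1/720 · (0.00000 − 0.00000) = 0.00000.
Running total after k=2: 2456.00.
Correction k=3: B_{6}/6! · (f^{(5)}(19) − f^{(5)}(4)) = 1/30240 · (0.00000 − 0.00000) = 0.00000.
Running total after k=3: 2456.00.
Correction k=4: B_{8}/8! · (f^{(7)}(19) − f^{(7)}(4)) = −1/1209600 · (0.00000 − 0.00000) = 0.00000.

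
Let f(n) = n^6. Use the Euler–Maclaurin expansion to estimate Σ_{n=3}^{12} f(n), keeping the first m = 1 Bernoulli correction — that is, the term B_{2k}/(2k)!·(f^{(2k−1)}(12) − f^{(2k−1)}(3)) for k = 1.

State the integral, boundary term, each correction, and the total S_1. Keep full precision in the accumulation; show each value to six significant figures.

S_1 ≈ 6.73617e+06

Integral: ∫_3^12 x^6 dx = 5.11852e+06.
Endpoint term: (f(3) + f(12))/2 = (729.000 + 2.98598e+06)/2 = 1.49336e+06.
Running total after boundary: 6.61187e+06.
k=1: B_{2}/(2)! × [f^{(1)}(12) − f^{(1)}(3)] = 1/12 × (1.49299e+06 − 1458.00) = 124294.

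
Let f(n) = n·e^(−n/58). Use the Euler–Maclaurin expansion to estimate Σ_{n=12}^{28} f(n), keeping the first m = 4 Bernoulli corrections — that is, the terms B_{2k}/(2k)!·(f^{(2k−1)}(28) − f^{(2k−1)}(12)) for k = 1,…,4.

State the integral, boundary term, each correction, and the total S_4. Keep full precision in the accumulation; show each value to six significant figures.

Integral: ∫_12^28 x·e^(−x/58) dx = 223.212.
Boundary: ½(f(12) + f(28)) = ½(9.75725 + 17.2782) = 13.5177.
Integral + boundary = 236.730.
Correction k=1: B_{2}/2! · (f^{(1)}(28) − f^{(1)}(12)) = 1/12 · (0.319179 − 0.644875) = -0.0271414.
After k=1: 236.703.
Correction k=2: B_{4}/4! · (f^{(3)}(28) − f^{(3)}(12)) = −1/720 · (0.000461753 − 0.000675114) = 2.96335e-07.
After k=2: 236.703.
Correction k=3: B_{6}/6! · (f^{(5)}(28) − f^{(5)}(12)) = 1/30240 · (2.46321e-07 − 3.44390e-07) = -3.24302e-12.
After k=3: 236.703.
Correction k=4: B_{8}/8! · (f^{(7)}(28) − f^{(7)}(12)) = −1/1209600 · (1.05642e-10 − 1.45093e-10) = 3.26149e-17.

S_4 ≈ 236.703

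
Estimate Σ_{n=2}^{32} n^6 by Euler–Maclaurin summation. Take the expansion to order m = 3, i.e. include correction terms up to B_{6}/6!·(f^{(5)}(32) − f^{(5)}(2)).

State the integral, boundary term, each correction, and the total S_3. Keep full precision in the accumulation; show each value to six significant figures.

Integral: ∫_2^32 x^6 dx = 4.90853e+09.
½[f(2) + f(32)] = ½[64.0000 + 1.07374e+09] = 5.36871e+08.
Running total after boundary: 5.44540e+09.
k=1: B_{2}/(2)! × [f^{(1)}(32) − f^{(1)}(2)] = 1/12 × (2.01327e+08 − 192.000) = 1.67772e+07.
After k=1: 5.46218e+09.
k=2: B_{4}/(4)! × [f^{(3)}(32) − f^{(3)}(2)] = −1/720 × (3.93216e+06 − 960.000) = -5460.00.
After k=2: 5.46218e+09.
k=3: B_{6}/(6)! × [f^{(5)}(32) − f^{(5)}(2)] = 1/30240 × (23040.0 − 1440.00) = 0.714286.

S_3 ≈ 5.46218e+09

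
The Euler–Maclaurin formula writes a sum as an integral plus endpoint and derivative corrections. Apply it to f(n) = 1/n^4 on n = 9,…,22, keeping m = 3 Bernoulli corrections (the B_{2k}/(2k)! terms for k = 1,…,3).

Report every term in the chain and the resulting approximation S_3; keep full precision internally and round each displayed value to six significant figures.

∫_9^22 1/x^4 dx evaluates to 0.000425943.
½[f(9) + f(22)] = ½[0.000152416 + 4.26883e-06] = 7.83423e-05.
So far: 0.000504285.
k=1: B_{2}/(2)! × [f^{(1)}(22) − f^{(1)}(9)] = 1/12 × (-7.76152e-07 − (-6.77404e-05)) = 5.58035e-06.
Partial sum through k=1: 0.000509865.
k=2: B_{4}/(4)! × [f^{(3)}(22) − f^{(3)}(9)] = −1/720 × (-4.81086e-08 − (-2.50890e-05)) = -3.47790e-08.
Partial sum through k=2: 0.000509830.
k=3: B_{6}/(6)! × [f^{(5)}(22) − f^{(5)}(9)] = 1/30240 × (-5.56628e-09 − (-1.73455e-05)) = 5.73410e-10.

S_3 ≈ 0.000509831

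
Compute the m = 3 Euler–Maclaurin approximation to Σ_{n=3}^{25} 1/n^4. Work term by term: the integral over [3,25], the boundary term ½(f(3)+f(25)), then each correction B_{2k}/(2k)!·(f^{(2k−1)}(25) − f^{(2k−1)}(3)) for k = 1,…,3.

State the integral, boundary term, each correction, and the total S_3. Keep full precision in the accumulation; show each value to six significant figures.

S_3 ≈ 0.0198053

∫_3^25 1/x^4 dx evaluates to 0.0123243.
Boundary: ½(f(3) + f(25)) = ½(0.0123457 + 2.56000e-06) = 0.00617412.
So far: 0.0184985.
Correction k=1: B_{2}/2! · (f^{(1)}(25) − f^{(1)}(3)) = 1/12 · (-4.09600e-07 − (-0.0164609)) = 0.00137171.
Partial sum through k=1: 0.0198702.
Correction k=2: B_{4}/4! · (f^{(3)}(25) − f^{(3)}(3)) = −1/720 · (-1.96608e-08 − (-0.0548697)) = -7.62079e-05.
Partial sum through k=2: 0.0197940.
Correction k=3: B_{6}/6! · (f^{(5)}(25) − f^{(5)}(3)) = 1/30240 · (-1.76161e-09 − (-0.341411)) = 1.12901e-05.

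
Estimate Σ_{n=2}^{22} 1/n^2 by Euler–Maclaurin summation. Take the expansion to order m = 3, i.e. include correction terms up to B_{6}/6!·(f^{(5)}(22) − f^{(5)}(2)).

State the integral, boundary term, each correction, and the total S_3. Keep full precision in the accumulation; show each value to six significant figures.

S_3 ≈ 0.600541

∫_2^22 1/x^2 dx evaluates to 0.454545.
Boundary: ½(f(2) + f(22)) = ½(0.250000 + 0.00206612) = 0.126033.
Running total after boundary: 0.580579.
k=1: B_{2}/(2)! × [f^{(1)}(22) − f^{(1)}(2)] = 1/12 × (-0.000187829 − (-0.250000)) = 0.0208177.
Partial sum through k=1: 0.601396.
k=2: B_{4}/(4)! × [f^{(3)}(22) − f^{(3)}(2)] = −1/720 × (-4.65691e-06 − (-0.750000)) = -0.00104166.
Partial sum through k=2: 0.600355.
k=3: B_{6}/(6)! × [f^{(5)}(22) − f^{(5)}(2)] = 1/30240 × (-2.88651e-07 − (-5.62500)) = 0.000186012.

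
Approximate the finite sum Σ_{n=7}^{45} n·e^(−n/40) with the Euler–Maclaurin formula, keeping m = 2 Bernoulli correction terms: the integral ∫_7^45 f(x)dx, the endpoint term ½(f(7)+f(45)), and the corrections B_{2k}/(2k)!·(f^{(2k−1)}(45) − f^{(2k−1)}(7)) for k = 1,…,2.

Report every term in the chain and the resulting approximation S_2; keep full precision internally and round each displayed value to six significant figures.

S_2 ≈ 484.542

Integral: ∫_7^45 x·e^(−x/40) dx = 474.361.
½[f(7) + f(45)] = ½[5.87620 + 14.6094] = 10.2428.
So far: 484.604.
Correction k=1: B_{2}/2! · (f^{(1)}(45) − f^{(1)}(7)) = 1/12 · (-0.0405816 − 0.692552) = -0.0610945.
Running total after k=1: 484.542.
Correction k=2: B_{4}/4! · (f^{(3)}(45) − f^{(3)}(7)) = −1/720 · (0.000380452 − 0.00148217) = 1.53016e-06.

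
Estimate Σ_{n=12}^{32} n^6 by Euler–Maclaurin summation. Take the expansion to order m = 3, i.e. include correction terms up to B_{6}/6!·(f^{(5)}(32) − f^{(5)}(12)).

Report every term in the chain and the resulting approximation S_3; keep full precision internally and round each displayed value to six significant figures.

The integral term ∫_12^32 x^6 dx = 4.90342e+09.
Boundary: ½(f(12) + f(32)) = ½(2.98598e+06 + 1.07374e+09) = 5.38364e+08.
Running total after boundary: 5.44178e+09.
Order-1 term: 1/12 · (2.01327e+08 − 1.49299e+06) = 1.66528e+07.
After k=1: 5.45843e+09.
Order-2 term: −1/720 · (3.93216e+06 − 207360) = -5173.33.
After k=2: 5.45843e+09.
Order-3 term: 1/30240 · (23040.0 − 8640.00) = 0.476190.

S_3 ≈ 5.45843e+09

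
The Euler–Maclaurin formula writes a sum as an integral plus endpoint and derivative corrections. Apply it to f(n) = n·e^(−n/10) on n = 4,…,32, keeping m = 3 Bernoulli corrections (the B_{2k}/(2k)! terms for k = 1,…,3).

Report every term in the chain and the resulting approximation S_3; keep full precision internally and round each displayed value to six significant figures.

∫_4^32 x·e^(−x/10) dx evaluates to 76.7247.
½[f(4) + f(32)] = ½[2.68128 + 1.30439] = 1.99284.
So far: 78.7175.
Correction k=1: B_{2}/2! · (f^{(1)}(32) − f^{(1)}(4)) = 1/12 · (-0.0896768 − 0.402192) = -0.0409891.
Partial sum through k=1: 78.6765.
Correction k=2: B_{4}/4! · (f^{(3)}(32) − f^{(3)}(4)) = −1/720 · (-8.15244e-05 − 0.0174283) = 2.43192e-05.
Partial sum through k=2: 78.6766.
Correction k=3: B_{6}/6! · (f^{(5)}(32) − f^{(5)}(4)) = 1/30240 · (7.33720e-06 − 0.000308347) = -9.95404e-09.

S_3 ≈ 78.6766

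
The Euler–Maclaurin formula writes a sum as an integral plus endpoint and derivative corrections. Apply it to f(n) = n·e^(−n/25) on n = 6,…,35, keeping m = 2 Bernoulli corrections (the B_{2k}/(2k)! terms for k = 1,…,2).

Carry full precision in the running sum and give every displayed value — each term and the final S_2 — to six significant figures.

S_2 ≈ 246.358

∫_6^35 x·e^(−x/25) dx evaluates to 239.741.
½[f(6) + f(35)] = ½[4.71977 + 8.63089] = 6.67533.
So far: 246.416.
Order-1 term: 1/12 · (-0.0986388 − 0.597837) = -0.0580397.
Running total after k=1: 246.358.
Order-2 term: −1/720 · (0.000631288 − 0.00347375) = 3.94786e-06.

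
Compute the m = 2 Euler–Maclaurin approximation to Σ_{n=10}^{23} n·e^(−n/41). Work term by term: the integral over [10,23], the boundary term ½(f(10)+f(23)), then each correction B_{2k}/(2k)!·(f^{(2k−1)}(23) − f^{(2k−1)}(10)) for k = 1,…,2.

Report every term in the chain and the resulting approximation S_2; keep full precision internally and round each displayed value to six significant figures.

S_2 ≈ 151.493

The integral term ∫_10^23 x·e^(−x/41) dx = 141.041.
Boundary: ½(f(10) + f(23)) = ½(7.83564 + 13.1250) = 10.4803.
Running total after boundary: 151.522.
k=1: B_{2}/(2)! × [f^{(1)}(23) − f^{(1)}(10)] = 1/12 × (0.250530 − 0.592451) = -0.0284934.
After k=1: 151.493.
k=2: B_{4}/(4)! × [f^{(3)}(23) − f^{(3)}(10)] = −1/720 × (0.000827980 − 0.00128470) = 6.34332e-07.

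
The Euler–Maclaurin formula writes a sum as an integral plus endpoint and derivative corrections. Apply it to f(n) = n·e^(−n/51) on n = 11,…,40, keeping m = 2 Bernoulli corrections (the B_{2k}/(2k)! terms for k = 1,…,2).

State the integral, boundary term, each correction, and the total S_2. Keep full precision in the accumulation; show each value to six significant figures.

Integral: ∫_11^40 x·e^(−x/51) dx = 430.230.
Boundary: ½(f(11) + f(40)) = ½(8.86587 + 18.2573) = 13.5616.
Running total after boundary: 443.791.
k=1: B_{2}/(2)! × [f^{(1)}(40) − f^{(1)}(11)] = 1/12 × (0.0984463 − 0.632148) = -0.0444751.
Partial sum through k=1: 443.747.
k=2: B_{4}/(4)! × [f^{(3)}(40) − f^{(3)}(11)] = −1/720 × (0.000388817 − 0.000862793) = 6.58300e-07.

S_2 ≈ 443.747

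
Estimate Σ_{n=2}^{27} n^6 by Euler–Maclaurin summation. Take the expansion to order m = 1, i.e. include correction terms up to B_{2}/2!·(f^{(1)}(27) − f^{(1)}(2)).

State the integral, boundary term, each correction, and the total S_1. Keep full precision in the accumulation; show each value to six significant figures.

S_1 ≈ 1.69522e+09

The integral term ∫_2^27 x^6 dx = 1.49434e+09.
Endpoint term: (f(2) + f(27))/2 = (64.0000 + 3.87420e+08)/2 = 1.93710e+08.
So far: 1.68805e+09.
k=1: B_{2}/(2)! × [f^{(1)}(27) − f^{(1)}(2)] = 1/12 × (8.60934e+07 − 192.000) = 7.17444e+06.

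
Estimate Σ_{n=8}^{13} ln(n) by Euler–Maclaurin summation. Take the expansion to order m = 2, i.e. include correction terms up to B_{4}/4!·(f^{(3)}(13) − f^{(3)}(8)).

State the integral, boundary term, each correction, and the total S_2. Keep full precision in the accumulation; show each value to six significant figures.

Integral: ∫_8^13 ln(x) dx = 11.7088.
½[f(8) + f(13)] = ½[2.07944 + 2.56495] = 2.32220.
Integral + boundary = 14.0310.
k=1: B_{2}/(2)! × [f^{(1)}(13) − f^{(1)}(8)] = 1/12 × (0.0769231 − 0.125000) = -0.00400641.
After k=1: 14.0270.
k=2: B_{4}/(4)! × [f^{(3)}(13) − f^{(3)}(8)] = −1/720 × (0.000910332 − 0.00390625) = 4.16100e-06.

S_2 ≈ 14.0270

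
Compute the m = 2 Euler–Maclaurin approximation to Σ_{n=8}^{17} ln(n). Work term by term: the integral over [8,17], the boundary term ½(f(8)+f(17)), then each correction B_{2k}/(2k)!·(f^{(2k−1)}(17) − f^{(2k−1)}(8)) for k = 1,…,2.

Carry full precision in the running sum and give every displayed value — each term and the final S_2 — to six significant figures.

The integral term ∫_8^17 ln(x) dx = 22.5291.
Boundary: ½(f(8) + f(17)) = ½(2.07944 + 2.83321) = 2.45633.
Integral + boundary = 24.9854.
Order-1 term: 1/12 · (0.0588235 − 0.125000) = -0.00551471.
After k=1: 24.9799.
Order-2 term: −1/720 · (0.000407083 − 0.00390625) = 4.85995e-06.

S_2 ≈ 24.9799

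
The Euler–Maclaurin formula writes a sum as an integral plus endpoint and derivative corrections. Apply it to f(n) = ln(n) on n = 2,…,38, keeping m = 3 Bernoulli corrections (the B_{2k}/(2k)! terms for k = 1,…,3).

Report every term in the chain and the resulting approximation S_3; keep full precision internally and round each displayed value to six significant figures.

S_3 ≈ 102.968

∫_2^38 ln(x) dx evaluates to 100.842.
½[f(2) + f(38)] = ½[0.693147 + 3.63759] = 2.16537.
Integral + boundary = 103.007.
k=1: B_{2}/(2)! × [f^{(1)}(38) − f^{(1)}(2)] = 1/12 × (0.0263158 − 0.500000) = -0.0394737.
After k=1: 102.968.
k=2: B_{4}/(4)! × [f^{(3)}(38) − f^{(3)}(2)] = −1/720 × (3.64485e-05 − 0.250000) = 0.000347172.
After k=2: 102.968.
k=3: B_{6}/(6)! × [f^{(5)}(38) − f^{(5)}(2)] = 1/30240 × (3.02896e-07 − 0.750000) = -2.48016e-05.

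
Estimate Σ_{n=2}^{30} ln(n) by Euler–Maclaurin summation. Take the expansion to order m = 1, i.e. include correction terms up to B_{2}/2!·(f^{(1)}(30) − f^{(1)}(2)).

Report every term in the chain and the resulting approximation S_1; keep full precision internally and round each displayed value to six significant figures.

S_1 ≈ 74.6579

∫_2^30 ln(x) dx evaluates to 72.6496.
½[f(2) + f(30)] = ½[0.693147 + 3.40120] = 2.04717.
So far: 74.6968.
k=1: B_{2}/(2)! × [f^{(1)}(30) − f^{(1)}(2)] = 1/12 × (0.0333333 − 0.500000) = -0.0388889.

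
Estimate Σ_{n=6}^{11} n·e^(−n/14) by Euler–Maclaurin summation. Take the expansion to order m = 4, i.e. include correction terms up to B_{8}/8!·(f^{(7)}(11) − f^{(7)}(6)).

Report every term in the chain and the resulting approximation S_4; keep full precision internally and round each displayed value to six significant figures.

Integral: ∫_6^11 x·e^(−x/14) dx = 22.8750.
Endpoint term: (f(6) + f(11))/2 = (3.90863 + 5.01373)/2 = 4.46118.
Integral + boundary = 27.3362.
Order-1 term: 1/12 · (0.0976701 − 0.372251) = -0.0228817.
After k=1: 27.3133.
Order-2 term: −1/720 · (0.00514928 − 0.00854658) = 4.71847e-06.
After k=2: 27.3133.
Order-3 term: 1/30240 · (5.00012e-05 − 7.75200e-05) = -9.10012e-10.
After k=3: 27.3133.
Order-4 term: −1/1209600 · (3.76176e-07 − 5.68546e-07) = 1.59035e-13.

S_4 ≈ 27.3133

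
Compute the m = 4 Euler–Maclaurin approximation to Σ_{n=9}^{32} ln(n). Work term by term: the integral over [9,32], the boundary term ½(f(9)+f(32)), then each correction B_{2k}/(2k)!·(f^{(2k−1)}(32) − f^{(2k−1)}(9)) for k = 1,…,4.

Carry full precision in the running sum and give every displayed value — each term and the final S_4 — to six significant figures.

The integral term ∫_9^32 ln(x) dx = 68.1285.
½[f(9) + f(32)] = ½[2.19722 + 3.46574] = 2.83148.
Running total after boundary: 70.9600.
k=1: B_{2}/(2)! × [f^{(1)}(32) − f^{(1)}(9)] = 1/12 × (0.0312500 − 0.111111) = -0.00665509.
Partial sum through k=1: 70.9534.
k=2: B_{4}/(4)! × [f^{(3)}(32) − f^{(3)}(9)] = −1/720 × (6.10352e-05 − 0.00274348) = 3.72562e-06.
Partial sum through k=2: 70.9534.
k=3: B_{6}/(6)! × [f^{(5)}(32) − f^{(5)}(9)] = 1/30240 × (7.15256e-07 − 0.000406442) = -1.34169e-08.
Partial sum through k=3: 70.9534.
k=4: B_{8}/(8)! × [f^{(7)}(32) − f^{(7)}(9)] = −1/1209600 × (2.09548e-08 − 0.000150534) = 1.24432e-10.

S_4 ≈ 70.9534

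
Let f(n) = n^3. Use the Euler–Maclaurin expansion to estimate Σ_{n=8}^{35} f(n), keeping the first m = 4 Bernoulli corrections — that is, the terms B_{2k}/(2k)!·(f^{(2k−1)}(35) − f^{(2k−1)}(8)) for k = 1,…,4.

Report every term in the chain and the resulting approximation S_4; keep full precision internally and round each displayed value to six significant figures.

∫_8^35 x^3 dx evaluates to 374132.
Endpoint term: (f(8) + f(35))/2 = (512.000 + 42875.0)/2 = 21693.5.
Integral + boundary = 395826.
k=1: B_{2}/(2)! × [f^{(1)}(35) − f^{(1)}(8)] = 1/12 × (3675.00 − 192.000) = 290.250.
Partial sum through k=1: 396116.
k=2: B_{4}/(4)! × [f^{(3)}(35) − f^{(3)}(8)] = −1/720 × (6.00000 − 6.00000) = 0.00000.
Partial sum through k=2: 396116.
k=3: B_{6}/(6)! × [f^{(5)}(35) − f^{(5)}(8)] = 1/30240 × (0.00000 − 0.00000) = 0.00000.
Partial sum through k=3: 396116.
k=4: B_{8}/(8)! × [f^{(7)}(35) − f^{(7)}(8)] = −1/1209600 × (0.00000 − 0.00000) = 0.00000.

S_4 ≈ 396116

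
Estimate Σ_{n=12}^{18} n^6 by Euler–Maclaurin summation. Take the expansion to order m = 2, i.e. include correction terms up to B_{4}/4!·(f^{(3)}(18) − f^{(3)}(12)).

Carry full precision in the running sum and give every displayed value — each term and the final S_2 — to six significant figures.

S_2 ≈ 1.01660e+08

∫_12^18 x^6 dx evaluates to 8.23412e+07.
Boundary: ½(f(12) + f(18)) = ½(2.98598e+06 + 3.40122e+07) = 1.84991e+07.
Running total after boundary: 1.00840e+08.
Order-1 term: 1/12 · (1.13374e+07 − 1.49299e+06) = 820368.
Partial sum through k=1: 1.01661e+08.
Order-2 term: −1/720 · (699840 − 207360) = -684.000.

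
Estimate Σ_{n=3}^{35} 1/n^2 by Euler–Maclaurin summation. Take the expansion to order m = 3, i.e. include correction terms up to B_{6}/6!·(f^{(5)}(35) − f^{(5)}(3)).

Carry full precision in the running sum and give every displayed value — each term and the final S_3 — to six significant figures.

S_3 ≈ 0.366768

∫_3^35 1/x^2 dx evaluates to 0.304762.
½[f(3) + f(35)] = ½[0.111111 + 0.000816327] = 0.0559637.
So far: 0.360726.
Order-1 term: 1/12 · (-4.66472e-05 − (-0.0740741)) = 0.00616895.
Running total after k=1: 0.366895.
Order-2 term: −1/720 · (-4.56952e-07 − (-0.0987654)) = -0.000137174.
Running total after k=2: 0.366757.
Order-3 term: 1/30240 · (-1.11907e-08 − (-0.329218)) = 1.08868e-05.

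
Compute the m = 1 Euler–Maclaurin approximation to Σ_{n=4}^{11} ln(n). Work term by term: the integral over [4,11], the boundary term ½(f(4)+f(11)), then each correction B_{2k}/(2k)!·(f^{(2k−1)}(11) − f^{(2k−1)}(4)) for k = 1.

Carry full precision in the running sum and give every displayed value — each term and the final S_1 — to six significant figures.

S_1 ≈ 15.7105

The integral term ∫_4^11 ln(x) dx = 13.8317.
Endpoint term: (f(4) + f(11))/2 = (1.38629 + 2.39790)/2 = 1.89209.
Running total after boundary: 15.7238.
Order-1 term: 1/12 · (0.0909091 − 0.250000) = -0.0132576.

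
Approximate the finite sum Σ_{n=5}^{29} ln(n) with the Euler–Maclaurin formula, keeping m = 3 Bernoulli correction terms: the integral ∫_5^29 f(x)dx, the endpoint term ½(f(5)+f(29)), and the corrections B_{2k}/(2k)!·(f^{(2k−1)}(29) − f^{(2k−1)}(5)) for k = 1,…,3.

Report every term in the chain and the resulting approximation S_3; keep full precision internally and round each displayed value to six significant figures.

S_3 ≈ 68.0790

Integral: ∫_5^29 ln(x) dx = 65.6044.
Boundary: ½(f(5) + f(29)) = ½(1.60944 + 3.36730) = 2.48837.
Running total after boundary: 68.0928.
k=1: B_{2}/(2)! × [f^{(1)}(29) − f^{(1)}(5)] = 1/12 × (0.0344828 − 0.200000) = -0.0137931.
Running total after k=1: 68.0790.
k=2: B_{4}/(4)! × [f^{(3)}(29) − f^{(3)}(5)] = −1/720 × (8.20042e-05 − 0.0160000) = 2.21083e-05.
Running total after k=2: 68.0790.
k=3: B_{6}/(6)! × [f^{(5)}(29) − f^{(5)}(5)] = 1/30240 × (1.17010e-06 − 0.00768000) = -2.53930e-07.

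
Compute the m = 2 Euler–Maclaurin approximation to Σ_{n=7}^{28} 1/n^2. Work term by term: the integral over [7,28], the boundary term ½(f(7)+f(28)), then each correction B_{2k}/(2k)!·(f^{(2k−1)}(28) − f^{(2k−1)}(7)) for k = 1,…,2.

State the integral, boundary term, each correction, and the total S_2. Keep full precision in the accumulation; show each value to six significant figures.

S_2 ≈ 0.118461

∫_7^28 1/x^2 dx evaluates to 0.107143.
½[f(7) + f(28)] = ½[0.0204082 + 0.00127551] = 0.0108418.
Integral + boundary = 0.117985.
k=1: B_{2}/(2)! × [f^{(1)}(28) − f^{(1)}(7)] = 1/12 × (-9.11079e-05 − (-0.00583090)) = 0.000478316.
Running total after k=1: 0.118463.
k=2: B_{4}/(4)! × [f^{(3)}(28) − f^{(3)}(7)] = −1/720 × (-1.39451e-06 − (-0.00142798)) = -1.98136e-06.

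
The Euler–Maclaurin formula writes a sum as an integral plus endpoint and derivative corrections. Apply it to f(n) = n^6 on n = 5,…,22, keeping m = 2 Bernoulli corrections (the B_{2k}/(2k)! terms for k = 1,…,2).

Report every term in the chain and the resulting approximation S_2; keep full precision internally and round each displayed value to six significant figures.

S_2 ≈ 4.15597e+08

The integral term ∫_5^22 x^6 dx = 3.56326e+08.
Endpoint term: (f(5) + f(22))/2 = (15625.0 + 1.13380e+08)/2 = 5.66978e+07.
Running total after boundary: 4.13023e+08.
Order-1 term: 1/12 · (3.09218e+07 − 18750.0) = 2.57525e+06.
Partial sum through k=1: 4.15599e+08.
Order-2 term: −1/720 · (1.27776e+06 − 15000.0) = -1753.83.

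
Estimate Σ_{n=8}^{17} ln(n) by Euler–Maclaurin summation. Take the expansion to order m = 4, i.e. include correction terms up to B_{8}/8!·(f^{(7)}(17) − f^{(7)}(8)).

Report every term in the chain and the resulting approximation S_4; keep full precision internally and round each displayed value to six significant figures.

S_4 ≈ 24.9799

Integral: ∫_8^17 ln(x) dx = 22.5291.
Boundary: ½(f(8) + f(17)) = ½(2.07944 + 2.83321) = 2.45633.
So far: 24.9854.
Order-1 term: 1/12 · (0.0588235 − 0.125000) = -0.00551471.
Partial sum through k=1: 24.9799.
Order-2 term: −1/720 · (0.000407083 − 0.00390625) = 4.85995e-06.
Partial sum through k=2: 24.9799.
Order-3 term: 1/30240 · (1.69031e-05 − 0.000732422) = -2.36613e-08.
Partial sum through k=3: 24.9799.
Order-4 term: −1/1209600 · (1.75465e-06 − 0.000343323) = 2.82381e-10.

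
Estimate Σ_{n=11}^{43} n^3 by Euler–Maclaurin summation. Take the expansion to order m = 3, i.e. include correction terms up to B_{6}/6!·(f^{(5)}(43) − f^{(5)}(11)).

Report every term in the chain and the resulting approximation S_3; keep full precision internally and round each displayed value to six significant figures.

S_3 ≈ 891891

∫_11^43 x^3 dx evaluates to 851040.
½[f(11) + f(43)] = ½[1331.00 + 79507.0] = 40419.0.
So far: 891459.
k=1: B_{2}/(2)! × [f^{(1)}(43) − f^{(1)}(11)] = 1/12 × (5547.00 − 363.000) = 432.000.
After k=1: 891891.
k=2: B_{4}/(4)! × [f^{(3)}(43) − f^{(3)}(11)] = −1/720 × (6.00000 − 6.00000) = 0.00000.
After k=2: 891891.
k=3: B_{6}/(6)! × [f^{(5)}(43) − f^{(5)}(11)] = 1/30240 × (0.00000 − 0.00000) = 0.00000.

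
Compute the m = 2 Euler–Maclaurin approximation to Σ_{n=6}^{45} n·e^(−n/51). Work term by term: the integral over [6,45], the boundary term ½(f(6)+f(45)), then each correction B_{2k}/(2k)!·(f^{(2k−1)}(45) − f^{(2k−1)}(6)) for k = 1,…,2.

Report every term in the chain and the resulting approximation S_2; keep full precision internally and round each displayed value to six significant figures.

Integral: ∫_6^45 x·e^(−x/51) dx = 558.347.
½[f(6) + f(45)] = ½[5.33406 + 18.6214] = 11.9777.
Integral + boundary = 570.325.
k=1: B_{2}/(2)! × [f^{(1)}(45) − f^{(1)}(6)] = 1/12 × (0.0486833 − 0.784420) = -0.0613114.
Partial sum through k=1: 570.263.
k=2: B_{4}/(4)! × [f^{(3)}(45) − f^{(3)}(6)] = −1/720 × (0.000336909 − 0.000985175) = 9.00370e-07.

S_2 ≈ 570.263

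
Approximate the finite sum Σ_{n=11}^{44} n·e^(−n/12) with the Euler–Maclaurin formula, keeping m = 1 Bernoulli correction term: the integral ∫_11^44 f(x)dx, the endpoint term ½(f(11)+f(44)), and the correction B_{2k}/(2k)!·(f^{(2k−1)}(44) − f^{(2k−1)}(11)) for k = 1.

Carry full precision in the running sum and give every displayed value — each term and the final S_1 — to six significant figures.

The integral term ∫_11^44 x·e^(−x/12) dx = 93.1812.
½[f(11) + f(44)] = ½[4.39835 + 1.12471] = 2.76153.
So far: 95.9427.
k=1: B_{2}/(2)! × [f^{(1)}(44) − f^{(1)}(11)] = 1/12 × (-0.0681641 − 0.0333208) = -0.00845707.

S_1 ≈ 95.9342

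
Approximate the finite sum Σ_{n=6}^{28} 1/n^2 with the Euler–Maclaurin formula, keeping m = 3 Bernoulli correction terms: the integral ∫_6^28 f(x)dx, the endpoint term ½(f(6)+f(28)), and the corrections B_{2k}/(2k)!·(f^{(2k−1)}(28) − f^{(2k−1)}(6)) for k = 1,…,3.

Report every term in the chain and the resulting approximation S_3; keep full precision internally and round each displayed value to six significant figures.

∫_6^28 1/x^2 dx evaluates to 0.130952.
Boundary: ½(f(6) + f(28)) = ½(0.0277778 + 0.00127551) = 0.0145266.
So far: 0.145479.
Order-1 term: 1/12 · (-9.11079e-05 − (-0.00925926)) = 0.000764013.
After k=1: 0.146243.
Order-2 term: −1/720 · (-1.39451e-06 − (-0.00308642)) = -4.28476e-06.
After k=2: 0.146239.
Order-3 term: 1/30240 · (-5.33613e-08 − (-0.00257202)) = 8.50517e-08.

S_3 ≈ 0.146239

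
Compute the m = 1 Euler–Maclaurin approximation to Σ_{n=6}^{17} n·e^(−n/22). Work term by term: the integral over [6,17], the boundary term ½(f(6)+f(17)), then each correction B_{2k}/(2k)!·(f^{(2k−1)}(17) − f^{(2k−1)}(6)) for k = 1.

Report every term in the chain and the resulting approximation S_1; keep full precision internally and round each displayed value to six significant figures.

Integral: ∫_6^17 x·e^(−x/22) dx = 72.7778.
½[f(6) + f(17)] = ½[4.56780 + 7.84978] = 6.20879.
So far: 78.9866.
Correction k=1: B_{2}/2! · (f^{(1)}(17) − f^{(1)}(6)) = 1/12 · (0.104944 − 0.553673) = -0.0373941.

S_1 ≈ 78.9492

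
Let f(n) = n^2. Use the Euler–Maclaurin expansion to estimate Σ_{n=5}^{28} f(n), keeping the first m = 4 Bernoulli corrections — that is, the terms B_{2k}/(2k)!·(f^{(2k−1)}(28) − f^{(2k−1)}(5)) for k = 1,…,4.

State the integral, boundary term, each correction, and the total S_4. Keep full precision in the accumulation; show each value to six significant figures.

S_4 ≈ 7684.00

∫_5^28 x^2 dx evaluates to 7275.67.
Boundary: ½(f(5) + f(28)) = ½(25.0000 + 784.000) = 404.500.
Integral + boundary = 7680.17.
k=1: B_{2}/(2)! × [f^{(1)}(28) − f^{(1)}(5)] = 1/12 × (56.0000 − 10.0000) = 3.83333.
After k=1: 7684.00.
k=2: B_{4}/(4)! × [f^{(3)}(28) − f^{(3)}(5)] = −1/720 × (0.00000 − 0.00000) = 0.00000.
After k=2: 7684.00.
k=3: B_{6}/(6)! × [f^{(5)}(28) − f^{(5)}(5)] = 1/30240 × (0.00000 − 0.00000) = 0.00000.
After k=3: 7684.00.
k=4: B_{8}/(8)! × [f^{(7)}(28) − f^{(7)}(5)] = −1/1209600 × (0.00000 − 0.00000) = 0.00000.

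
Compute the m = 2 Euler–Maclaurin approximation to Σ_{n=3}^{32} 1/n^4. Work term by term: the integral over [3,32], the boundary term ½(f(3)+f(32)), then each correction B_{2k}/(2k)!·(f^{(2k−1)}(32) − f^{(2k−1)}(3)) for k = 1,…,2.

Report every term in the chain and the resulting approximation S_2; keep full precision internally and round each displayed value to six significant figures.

∫_3^32 1/x^4 dx evaluates to 0.0123355.
Endpoint term: (f(3) + f(32))/2 = (0.0123457 + 9.53674e-07)/2 = 0.00617332.
Running total after boundary: 0.0185088.
k=1: B_{2}/(2)! × [f^{(1)}(32) − f^{(1)}(3)] = 1/12 × (-1.19209e-07 − (-0.0164609)) = 0.00137173.
Partial sum through k=1: 0.0198806.
k=2: B_{4}/(4)! × [f^{(3)}(32) − f^{(3)}(3)] = −1/720 × (-3.49246e-09 − (-0.0548697)) = -7.62079e-05.

S_2 ≈ 0.0198043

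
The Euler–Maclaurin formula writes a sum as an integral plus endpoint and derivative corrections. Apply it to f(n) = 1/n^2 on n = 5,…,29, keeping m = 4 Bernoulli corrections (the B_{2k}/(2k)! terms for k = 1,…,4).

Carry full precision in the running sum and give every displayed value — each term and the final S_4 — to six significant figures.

Integral: ∫_5^29 1/x^2 dx = 0.165517.
Boundary: ½(f(5) + f(29)) = ½(0.0400000 + 0.00118906) = 0.0205945.
Integral + boundary = 0.186112.
Correction k=1: B_{2}/2! · (f^{(1)}(29) − f^{(1)}(5)) = 1/12 · (-8.20042e-05 − (-0.0160000)) = 0.00132650.
Running total after k=1: 0.187438.
Correction k=2: B_{4}/4! · (f^{(3)}(29) − f^{(3)}(5)) = −1/720 · (-1.17010e-06 − (-0.00768000)) = -1.06650e-05.
Running total after k=2: 0.187428.
Correction k=3: B_{6}/6! · (f^{(5)}(29) − f^{(5)}(5)) = 1/30240 · (-4.17394e-08 − (-0.00921600)) = 3.04761e-07.
Running total after k=3: 0.187428.
Correction k=4: B_{8}/8! · (f^{(7)}(29) − f^{(7)}(5)) = −1/1209600 · (-2.77932e-09 − (-0.0206438)) = -1.70667e-08.

S_4 ≈ 0.187428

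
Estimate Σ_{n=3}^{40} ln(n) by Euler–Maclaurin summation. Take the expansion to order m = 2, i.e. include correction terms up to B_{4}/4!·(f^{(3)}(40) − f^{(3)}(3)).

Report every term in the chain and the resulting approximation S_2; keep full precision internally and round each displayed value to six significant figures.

∫_3^40 ln(x) dx evaluates to 107.259.
Endpoint term: (f(3) + f(40))/2 = (1.09861 + 3.68888)/2 = 2.39375.
So far: 109.653.
Correction k=1: B_{2}/2! · (f^{(1)}(40) − f^{(1)}(3)) = 1/12 · (0.0250000 − 0.333333) = -0.0256944.
After k=1: 109.627.
Correction k=2: B_{4}/4! · (f^{(3)}(40) − f^{(3)}(3)) = −1/720 · (3.12500e-05 − 0.0740741) = 0.000102837.

S_2 ≈ 109.627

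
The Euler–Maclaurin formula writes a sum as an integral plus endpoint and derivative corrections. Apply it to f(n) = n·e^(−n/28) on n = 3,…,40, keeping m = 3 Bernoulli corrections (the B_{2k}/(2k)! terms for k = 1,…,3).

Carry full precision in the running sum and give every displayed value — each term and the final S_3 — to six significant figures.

S_3 ≈ 329.579

The integral term ∫_3^40 x·e^(−x/28) dx = 323.513.
Endpoint term: (f(3) + f(40))/2 = (2.69519 + 9.58604)/2 = 6.14062.
Running total after boundary: 329.654.
k=1: B_{2}/(2)! × [f^{(1)}(40) − f^{(1)}(3)] = 1/12 × (-0.102708 − 0.802140) = -0.0754040.
Running total after k=1: 329.579.
k=2: B_{4}/(4)! × [f^{(3)}(40) − f^{(3)}(3)] = −1/720 × (0.000480350 − 0.00331497) = 3.93697e-06.
Running total after k=2: 329.579.
k=3: B_{6}/(6)! × [f^{(5)}(40) − f^{(5)}(3)] = 1/30240 × (1.39248e-06 − 7.15153e-06) = -1.90445e-10.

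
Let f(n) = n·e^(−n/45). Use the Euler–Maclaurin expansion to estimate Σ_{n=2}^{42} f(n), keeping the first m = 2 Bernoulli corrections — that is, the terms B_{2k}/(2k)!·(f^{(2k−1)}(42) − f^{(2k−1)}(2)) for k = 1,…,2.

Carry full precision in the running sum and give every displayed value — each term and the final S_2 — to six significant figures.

S_2 ≈ 492.661

∫_2^42 x·e^(−x/45) dx evaluates to 483.521.
Boundary: ½(f(2) + f(42)) = ½(1.91306 + 16.5161) = 9.21458.
Integral + boundary = 492.735.
k=1: B_{2}/(2)! × [f^{(1)}(42) − f^{(1)}(2)] = 1/12 × (0.0262160 − 0.914016) = -0.0739834.
After k=1: 492.661.
k=2: B_{4}/(4)! × [f^{(3)}(42) − f^{(3)}(2)] = −1/720 × (0.000401332 − 0.00139609) = 1.38160e-06.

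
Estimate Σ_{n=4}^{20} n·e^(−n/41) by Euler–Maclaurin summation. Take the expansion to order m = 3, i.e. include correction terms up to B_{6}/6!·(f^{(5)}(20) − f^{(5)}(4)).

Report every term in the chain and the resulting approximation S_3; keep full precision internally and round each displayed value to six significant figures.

Integral: ∫_4^20 x·e^(−x/41) dx = 137.956.
Boundary: ½(f(4) + f(20)) = ½(3.62819 + 12.2795) = 7.95382.
Integral + boundary = 145.910.
Order-1 term: 1/12 · (0.314474 − 0.818555) = -0.0420067.
Partial sum through k=1: 145.868.
Order-2 term: −1/720 · (0.000917560 − 0.00156612) = 9.00778e-07.
Partial sum through k=2: 145.868.
Order-3 term: 1/30240 · (9.80396e-07 − 1.57364e-06) = -1.96180e-11.

S_3 ≈ 145.868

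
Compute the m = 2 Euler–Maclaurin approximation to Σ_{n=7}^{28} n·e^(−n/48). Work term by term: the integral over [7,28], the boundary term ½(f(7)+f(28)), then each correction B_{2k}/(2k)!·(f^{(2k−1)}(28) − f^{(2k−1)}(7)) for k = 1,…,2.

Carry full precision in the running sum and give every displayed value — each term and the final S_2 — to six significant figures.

Integral: ∫_7^28 x·e^(−x/48) dx = 246.044.
Boundary: ½(f(7) + f(28)) = ½(6.05011 + 15.6250) = 10.8375.
Integral + boundary = 256.882.
Correction k=1: B_{2}/2! · (f^{(1)}(28) − f^{(1)}(7)) = 1/12 · (0.232515 − 0.738258) = -0.0421453.
After k=1: 256.840.
Correction k=2: B_{4}/4! · (f^{(3)}(28) − f^{(3)}(7)) = −1/720 · (0.000585323 − 0.00107069) = 6.74115e-07.

S_2 ≈ 256.840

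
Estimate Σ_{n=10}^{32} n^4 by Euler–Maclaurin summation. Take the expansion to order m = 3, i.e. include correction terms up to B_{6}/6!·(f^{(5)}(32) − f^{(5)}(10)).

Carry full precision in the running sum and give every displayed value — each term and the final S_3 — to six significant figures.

S_3 ≈ 7.23076e+06

Integral: ∫_10^32 x^4 dx = 6.69089e+06.
½[f(10) + f(32)] = ½[10000.0 + 1.04858e+06] = 529288.
Running total after boundary: 7.22017e+06.
k=1: B_{2}/(2)! × [f^{(1)}(32) − f^{(1)}(10)] = 1/12 × (131072 − 4000.00) = 10589.3.
Running total after k=1: 7.23076e+06.
k=2: B_{4}/(4)! × [f^{(3)}(32) − f^{(3)}(10)] = −1/720 × (768.000 − 240.000) = -0.733333.
Running total after k=2: 7.23076e+06.
k=3: B_{6}/(6)! × [f^{(5)}(32) − f^{(5)}(10)] = 1/30240 × (0.00000 − 0.00000) = 0.00000.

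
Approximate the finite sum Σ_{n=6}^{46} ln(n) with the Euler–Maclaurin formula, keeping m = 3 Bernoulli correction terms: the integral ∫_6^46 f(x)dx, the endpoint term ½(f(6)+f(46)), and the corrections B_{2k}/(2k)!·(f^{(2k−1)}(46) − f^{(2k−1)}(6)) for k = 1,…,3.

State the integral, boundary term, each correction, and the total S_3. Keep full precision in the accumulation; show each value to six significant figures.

∫_6^46 ln(x) dx evaluates to 125.367.
Boundary: ½(f(6) + f(46)) = ½(1.79176 + 3.82864) = 2.81020.
Running total after boundary: 128.177.
k=1: B_{2}/(2)! × [f^{(1)}(46) − f^{(1)}(6)] = 1/12 × (0.0217391 − 0.166667) = -0.0120773.
Partial sum through k=1: 128.165.
k=2: B_{4}/(4)! × [f^{(3)}(46) − f^{(3)}(6)] = −1/720 × (2.05474e-05 − 0.00925926) = 1.28315e-05.
Partial sum through k=2: 128.165.
k=3: B_{6}/(6)! × [f^{(5)}(46) − f^{(5)}(6)] = 1/30240 × (1.16526e-07 − 0.00308642) = -1.02060e-07.

S_3 ≈ 128.165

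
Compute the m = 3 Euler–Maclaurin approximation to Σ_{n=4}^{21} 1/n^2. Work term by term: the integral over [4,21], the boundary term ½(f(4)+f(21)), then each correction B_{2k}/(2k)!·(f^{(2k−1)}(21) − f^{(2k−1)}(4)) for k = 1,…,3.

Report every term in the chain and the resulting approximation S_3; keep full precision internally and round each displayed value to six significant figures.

S_3 ≈ 0.237320

Integral: ∫_4^21 1/x^2 dx = 0.202381.
½[f(4) + f(21)] = ½[0.0625000 + 0.00226757] = 0.0323838.
Running total after boundary: 0.234765.
k=1: B_{2}/(2)! × [f^{(1)}(21) − f^{(1)}(4)] = 1/12 × (-0.000215959 − (-0.0312500)) = 0.00258617.
After k=1: 0.237351.
k=2: B_{4}/(4)! × [f^{(3)}(21) − f^{(3)}(4)] = −1/720 × (-5.87645e-06 − (-0.0234375)) = -3.25439e-05.
After k=2: 0.237318.
k=3: B_{6}/(6)! × [f^{(5)}(21) − f^{(5)}(4)] = 1/30240 × (-3.99758e-07 − (-0.0439453)) = 1.45320e-06.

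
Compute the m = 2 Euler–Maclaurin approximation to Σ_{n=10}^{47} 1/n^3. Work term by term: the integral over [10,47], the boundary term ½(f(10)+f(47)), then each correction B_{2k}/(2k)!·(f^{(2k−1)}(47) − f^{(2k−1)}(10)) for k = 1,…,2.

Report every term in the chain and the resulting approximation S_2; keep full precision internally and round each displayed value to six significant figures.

∫_10^47 1/x^3 dx evaluates to 0.00477365.
Endpoint term: (f(10) + f(47))/2 = (0.00100000 + 9.63178e-06)/2 = 0.000504816.
Running total after boundary: 0.00527847.
Correction k=1: B_{2}/2! · (f^{(1)}(47) − f^{(1)}(10)) = 1/12 · (-6.14794e-07 − (-0.000300000)) = 2.49488e-05.
Partial sum through k=1: 0.00530342.
Correction k=2: B_{4}/4! · (f^{(3)}(47) − f^{(3)}(10)) = −1/720 · (-5.56627e-09 − (-6.00000e-05)) = -8.33256e-08.

S_2 ≈ 0.00530333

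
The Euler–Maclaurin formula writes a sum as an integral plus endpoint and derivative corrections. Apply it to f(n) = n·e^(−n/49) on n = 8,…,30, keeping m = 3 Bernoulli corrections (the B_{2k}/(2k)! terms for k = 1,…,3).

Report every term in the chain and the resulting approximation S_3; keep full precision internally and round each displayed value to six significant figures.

S_3 ≈ 285.172

∫_8^30 x·e^(−x/49) dx evaluates to 273.684.
Boundary: ½(f(8) + f(30)) = ½(6.79493 + 16.2640) = 11.5295.
Running total after boundary: 285.213.
Order-1 term: 1/12 · (0.210215 − 0.710694) = -0.0417066.
Partial sum through k=1: 285.172.
Order-2 term: −1/720 · (0.000539142 − 0.00100351) = 6.44955e-07.
Partial sum through k=2: 285.172.
Order-3 term: 1/30240 · (4.12633e-07 − 7.12628e-07) = -9.92048e-12.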